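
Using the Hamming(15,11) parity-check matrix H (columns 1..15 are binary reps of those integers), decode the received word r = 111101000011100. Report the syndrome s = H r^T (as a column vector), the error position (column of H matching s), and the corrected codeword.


s = (1, 0, 0, 0)^T, error position = 8, corrected codeword c = 111101010011100

Compute s = H r^T mod 2 one row at a time:
  s_1 = 0 + 0 + 0 + 1 + 1 + 1 + 0 + 0 = 3 ≡ 1 (mod 2).
  s_2 = 1 + 0 + 1 + 0 + 1 + 1 + 0 + 0 = 4 ≡ 0 (mod 2).
  s_3 = 1 + 1 + 1 + 0 + 0 + 1 + 0 + 0 = 4 ≡ 0 (mod 2).
  s_4 = 1 + 1 + 0 + 0 + 0 + 1 + 1 + 0 = 4 ≡ 0 (mod 2).
s = (1, 0, 0, 0)^T — this equals column 8 of H (binary 1000), so error is at position 8.
Correct: flip bit 8 of r = 111101000011100 to get c = 111101010011100.


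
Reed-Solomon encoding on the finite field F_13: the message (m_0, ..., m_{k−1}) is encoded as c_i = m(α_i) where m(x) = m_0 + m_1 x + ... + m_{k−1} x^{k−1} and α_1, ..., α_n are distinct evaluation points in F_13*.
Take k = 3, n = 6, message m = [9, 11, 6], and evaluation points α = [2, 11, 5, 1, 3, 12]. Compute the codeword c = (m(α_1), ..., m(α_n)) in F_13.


c = [3, 11, 6, 0, 5, 4]

Message polynomial: m(x) = 9 + 11·x + 6·x^2 (mod 13).
For each evaluation point α_i, compute m(α_i) mod 13:
  α_1 = 2: Horner steps 6 → 10 → 3, so m(2) = 3.
  α_2 = 11: Horner steps 6 → 12 → 11, so m(11) = 11.
  α_3 = 5: Horner steps 6 → 2 → 6, so m(5) = 6.
  α_4 = 1: Horner steps 6 → 4 → 0, so m(1) = 0.
  α_5 = 3: Horner steps 6 → 3 → 5, so m(3) = 5.
  α_6 = 12: Horner steps 6 → 5 → 4, so m(12) = 4.
Codeword c = [3, 11, 6, 0, 5, 4] ∈ F_13^6.


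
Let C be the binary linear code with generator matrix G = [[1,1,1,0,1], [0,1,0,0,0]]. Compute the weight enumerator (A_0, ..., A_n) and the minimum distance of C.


Weight distribution: A_0 = 1, A_1 = 1, A_3 = 1, A_4 = 1. Minimum distance d = 1.

Enumerate all 2^2 = 4 messages m ∈ F_2^2.
For each, compute codeword c = mG in F_2^5, then tally its weight.
  m = 00 → c = 00000, weight = 0.
  m = 10 → c = 11101, weight = 4.
  m = 01 → c = 01000, weight = 1.
  m = 11 → c = 10101, weight = 3.
Tally weights:
  weight 0: 1 codewords.
  weight 1: 1 codewords.
  weight 3: 1 codewords.
  weight 4: 1 codewords.
Minimum distance d = smallest w > 0 with A_w > 0 = 1.
Sanity: Σ A_w = 4 = 2^2 = 4 ✓.


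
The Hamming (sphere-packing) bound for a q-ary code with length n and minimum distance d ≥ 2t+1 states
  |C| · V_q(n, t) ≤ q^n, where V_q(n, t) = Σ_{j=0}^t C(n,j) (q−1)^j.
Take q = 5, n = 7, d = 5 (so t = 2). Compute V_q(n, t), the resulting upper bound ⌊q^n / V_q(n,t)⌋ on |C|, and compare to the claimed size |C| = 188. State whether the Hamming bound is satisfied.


V_q(n, t) = 365, q^n = 78125, Hamming bound = 214, |C| = 188 ≤ bound (satisfied).

Step 1: Compute V_q(n, t) = Σ_{j=0}^2 C(n, j) (q−1)^j.
  j = 0: C(7,0)·(4)^0 = 1·1 = 1.
  j = 1: C(7,1)·(4)^1 = 7·4 = 28.
  j = 2: C(7,2)·(4)^2 = 21·16 = 336.
  V_q(n, t) = 1 + 28 + 336 = 365.
Step 2: q^n = 5^7 = 78125.
Step 3: Hamming bound ⌊q^n / V_q(n,t)⌋ = ⌊78125/365⌋ = 214.
Step 4: Compare |C| = 188 to 214: satisfied.
The claimed |C| lies below the Hamming bound.


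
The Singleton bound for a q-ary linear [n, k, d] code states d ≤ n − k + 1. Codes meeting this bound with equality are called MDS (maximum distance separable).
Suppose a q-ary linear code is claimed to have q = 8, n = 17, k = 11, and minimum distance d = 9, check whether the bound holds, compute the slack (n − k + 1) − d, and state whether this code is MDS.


Singleton RHS = n − k + 1 = 7, slack = -2, bound violated (no such code; not MDS).

Singleton bound: d ≤ n − k + 1.
Here n = 17, k = 11, so n − k + 1 = 7.
Given d = 9, check d ≤ 7: NO.
Slack = (n − k + 1) − d = -2.
The slack is negative: d = 9 exceeds n − k + 1 = 7 by 2, so the Singleton bound is violated and no linear [17, 11, 9]_8 code can exist. In particular it is not MDS (MDS requires d = n − k + 1 exactly).
Description: the claimed parameters are [17, 11, 9]_8; such a code would be impossible (violates the Singleton bound).


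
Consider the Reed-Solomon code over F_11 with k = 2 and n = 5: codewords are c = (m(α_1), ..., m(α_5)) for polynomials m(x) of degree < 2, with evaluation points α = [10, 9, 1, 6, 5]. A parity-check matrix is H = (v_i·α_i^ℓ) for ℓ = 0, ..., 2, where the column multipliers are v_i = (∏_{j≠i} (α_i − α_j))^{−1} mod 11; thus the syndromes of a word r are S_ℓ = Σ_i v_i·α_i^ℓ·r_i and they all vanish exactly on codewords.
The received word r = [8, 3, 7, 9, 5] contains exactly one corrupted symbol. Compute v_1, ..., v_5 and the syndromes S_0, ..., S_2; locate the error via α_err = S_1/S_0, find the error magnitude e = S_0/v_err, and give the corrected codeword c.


S = (2, 1, 6), error at position 4, error magnitude e = 10, c = [8, 3, 7, 10, 5].

Step 1: column multipliers v_i = (∏_{j≠i}(α_i − α_j))^{−1} mod 11.
  i = 1 (α = 10): (10−9)(10−1)(10−6)(10−5) = 1·9·4·5 = 180 ≡ 4, so v_1 = 4^{−1} = 3 (mod 11).
  i = 2 (α = 9): (9−10)(9−1)(9−6)(9−5) = (−1)·8·3·4 = −96 ≡ 3, so v_2 = 3^{−1} = 4 (mod 11).
  i = 3 (α = 1): (1−10)(1−9)(1−6)(1−5) = (−9)·(−8)·(−5)·(−4) = 1440 ≡ 10, so v_3 = 10^{−1} = 10 (mod 11).
  i = 4 (α = 6): (6−10)(6−9)(6−1)(6−5) = (−4)·(−3)·5·1 = 60 ≡ 5, so v_4 = 5^{−1} = 9 (mod 11).
  i = 5 (α = 5): (5−10)(5−9)(5−1)(5−6) = (−5)·(−4)·4·(−1) = −80 ≡ 8, so v_5 = 8^{−1} = 7 (mod 11).
  v = [3, 4, 10, 9, 7].
Step 2: syndromes of r = [8, 3, 7, 9, 5] (all sums mod 11).
  S_0 = Σ v_i r_i = 3·8 + 4·3 + 10·7 + 9·9 + 7·5 = 222 ≡ 2.
  S_1 = Σ v_i α_i r_i = 3·10·8 + 4·9·3 + 10·1·7 + 9·6·9 + 7·5·5 = 1079 ≡ 1.
  α_i^2 mod 11 = [1, 4, 1, 3, 3].
  S_2 = Σ v_i α_i^2 r_i = 3·1·8 + 4·4·3 + 10·1·7 + 9·3·9 + 7·3·5 = 490 ≡ 6.
  S = (2, 1, 6) ≠ 0, so r is not a codeword (an error is present).
Step 3: locate the error. For a single error e at position i, S_ℓ = v_i·e·α_i^ℓ, so α_err = S_1/S_0.
  S_0^{−1} = 2^{−1} = 6 (mod 11), so α_err = 1·6 = 6 ≡ 6 = α_4. Error position i = 4.
  Consistency check: S_2/S_1 = 6·1 = 6 ≡ 6 = α_err ✓ (single-error assumption holds).
Step 4: error magnitude e = S_0/v_4 = S_0·∏_{j≠4}(α_4 − α_j) = 2·5 = 10 ≡ 10 (mod 11).
Step 5: correct position 4: c_4 = r_4 − e = 9 − 10 ≡ 10 (mod 11). Hence c = [8, 3, 7, 10, 5].
  Check: interpolating c through the α_i gives m(x) = 2 + 5·x (degree < 2) with m(α_i) = c_i for every i, so c is indeed a codeword.


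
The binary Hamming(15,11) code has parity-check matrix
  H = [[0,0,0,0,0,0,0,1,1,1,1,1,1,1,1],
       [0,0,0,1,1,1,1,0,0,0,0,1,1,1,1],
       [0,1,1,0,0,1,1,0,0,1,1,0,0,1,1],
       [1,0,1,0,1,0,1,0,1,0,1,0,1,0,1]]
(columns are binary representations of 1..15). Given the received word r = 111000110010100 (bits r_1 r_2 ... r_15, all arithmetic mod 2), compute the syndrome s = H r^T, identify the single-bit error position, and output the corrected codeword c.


s = (1, 0, 0, 1)^T, error position = 9, corrected codeword c = 111000111010100

Compute s = H r^T mod 2 one row at a time:
  s_1 = 1 + 0 + 0 + 1 + 0 + 1 + 0 + 0 = 3 ≡ 1 (mod 2).
  s_2 = 0 + 0 + 0 + 1 + 0 + 1 + 0 + 0 = 2 ≡ 0 (mod 2).
  s_3 = 1 + 1 + 0 + 1 + 0 + 1 + 0 + 0 = 4 ≡ 0 (mod 2).
  s_4 = 1 + 1 + 0 + 1 + 0 + 1 + 1 + 0 = 5 ≡ 1 (mod 2).
s = (1, 0, 0, 1)^T — this equals column 9 of H (binary 1001), so error is at position 9.
Correct: flip bit 9 of r = 111000110010100 to get c = 111000111010100.


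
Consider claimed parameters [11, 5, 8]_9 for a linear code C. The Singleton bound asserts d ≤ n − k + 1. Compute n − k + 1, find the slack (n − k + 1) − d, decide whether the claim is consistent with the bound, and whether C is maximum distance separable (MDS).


Singleton RHS = n − k + 1 = 7, slack = -1, bound violated (no such code; not MDS).

Singleton bound: d ≤ n − k + 1.
Here n = 11, k = 5, so n − k + 1 = 7.
Given d = 8, check d ≤ 7: NO.
Slack = (n − k + 1) − d = -1.
The slack is negative: d = 8 exceeds n − k + 1 = 7 by 1, so the Singleton bound is violated and no linear [11, 5, 8]_9 code can exist. In particular it is not MDS (MDS requires d = n − k + 1 exactly).
Description: the claimed parameters are [11, 5, 8]_9; such a code would be impossible (violates the Singleton bound).


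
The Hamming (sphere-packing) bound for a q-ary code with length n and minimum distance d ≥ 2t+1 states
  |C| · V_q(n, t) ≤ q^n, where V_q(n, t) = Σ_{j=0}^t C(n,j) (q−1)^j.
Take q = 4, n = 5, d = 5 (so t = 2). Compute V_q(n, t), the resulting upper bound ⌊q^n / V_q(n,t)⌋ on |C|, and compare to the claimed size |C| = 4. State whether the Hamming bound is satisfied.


V_q(n, t) = 106, q^n = 1024, Hamming bound = 9, |C| = 4 ≤ bound (satisfied).

Step 1: Compute V_q(n, t) = Σ_{j=0}^2 C(n, j) (q−1)^j.
  j = 0: C(5,0)·(3)^0 = 1·1 = 1.
  j = 1: C(5,1)·(3)^1 = 5·3 = 15.
  j = 2: C(5,2)·(3)^2 = 10·9 = 90.
  V_q(n, t) = 1 + 15 + 90 = 106.
Step 2: q^n = 4^5 = 1024.
Step 3: Hamming bound ⌊q^n / V_q(n,t)⌋ = ⌊1024/106⌋ = 9.
Step 4: Compare |C| = 4 to 9: satisfied.
The claimed |C| lies below the Hamming bound.


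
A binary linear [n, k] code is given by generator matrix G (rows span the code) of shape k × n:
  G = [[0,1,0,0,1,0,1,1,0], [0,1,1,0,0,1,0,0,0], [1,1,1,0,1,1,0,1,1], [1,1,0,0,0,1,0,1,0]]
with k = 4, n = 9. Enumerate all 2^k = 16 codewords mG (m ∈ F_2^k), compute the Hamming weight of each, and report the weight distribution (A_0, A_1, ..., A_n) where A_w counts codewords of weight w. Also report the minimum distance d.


Weight distribution: A_0 = 1, A_3 = 3, A_4 = 7, A_5 = 4, A_7 = 1. Minimum distance d = 3.

Enumerate all 2^4 = 16 messages m ∈ F_2^4.
For each, compute codeword c = mG in F_2^9, then tally its weight.
  m = 0000 → c = 000000000, weight = 0.
  m = 1000 → c = 010010110, weight = 4.
  m = 0100 → c = 011001000, weight = 3.
  m = 1100 → c = 001011110, weight = 5.
  m = 0010 → c = 111011011, weight = 7.
  m = 1010 → c = 101001101, weight = 5.
  m = 0110 → c = 100010011, weight = 4.
  m = 1110 → c = 110000101, weight = 4.
  m = 0001 → c = 110001010, weight = 4.
  m = 1001 → c = 100011100, weight = 4.
  m = 0101 → c = 101000010, weight = 3.
  m = 1101 → c = 111010100, weight = 5.
  m = 0011 → c = 001010001, weight = 3.
  m = 1011 → c = 011000111, weight = 5.
  m = 0111 → c = 010011001, weight = 4.
  m = 1111 → c = 000001111, weight = 4.
Tally weights:
  weight 0: 1 codewords.
  weight 3: 3 codewords.
  weight 4: 7 codewords.
  weight 5: 4 codewords.
  weight 7: 1 codewords.
Minimum distance d = smallest w > 0 with A_w > 0 = 3.
Sanity: Σ A_w = 16 = 2^4 = 16 ✓.


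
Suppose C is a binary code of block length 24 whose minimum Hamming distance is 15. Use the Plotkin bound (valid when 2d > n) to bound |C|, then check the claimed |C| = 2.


Plotkin bound M ≤ 4; given |C| = 2 ≤ bound (satisfied).

Check applicability: 2d = 30, n = 24.
2d − n = 6 > 0, so Plotkin applies.
Compute d/(2d−n) = 15/6 ≈ 2.5000.
⌊d/(2d−n)⌋ = 2.
Plotkin bound: M ≤ 2·2 = 4.
Given |C| = 2, check: satisfied.
This |C| is below the Plotkin bound.


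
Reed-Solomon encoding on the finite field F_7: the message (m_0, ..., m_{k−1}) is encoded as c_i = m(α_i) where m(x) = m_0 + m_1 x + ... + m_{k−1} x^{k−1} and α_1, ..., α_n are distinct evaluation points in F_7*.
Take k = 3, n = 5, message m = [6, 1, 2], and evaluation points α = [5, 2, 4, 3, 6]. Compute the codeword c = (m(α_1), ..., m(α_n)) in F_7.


c = [5, 2, 0, 6, 0]

Message polynomial: m(x) = 6 + 1·x + 2·x^2 (mod 7).
For each evaluation point α_i, compute m(α_i) mod 7:
  α_1 = 5: Horner steps 2 → 4 → 5, so m(5) = 5.
  α_2 = 2: Horner steps 2 → 5 → 2, so m(2) = 2.
  α_3 = 4: Horner steps 2 → 2 → 0, so m(4) = 0.
  α_4 = 3: Horner steps 2 → 0 → 6, so m(3) = 6.
  α_5 = 6: Horner steps 2 → 6 → 0, so m(6) = 0.
Codeword c = [5, 2, 0, 6, 0] ∈ F_7^5.


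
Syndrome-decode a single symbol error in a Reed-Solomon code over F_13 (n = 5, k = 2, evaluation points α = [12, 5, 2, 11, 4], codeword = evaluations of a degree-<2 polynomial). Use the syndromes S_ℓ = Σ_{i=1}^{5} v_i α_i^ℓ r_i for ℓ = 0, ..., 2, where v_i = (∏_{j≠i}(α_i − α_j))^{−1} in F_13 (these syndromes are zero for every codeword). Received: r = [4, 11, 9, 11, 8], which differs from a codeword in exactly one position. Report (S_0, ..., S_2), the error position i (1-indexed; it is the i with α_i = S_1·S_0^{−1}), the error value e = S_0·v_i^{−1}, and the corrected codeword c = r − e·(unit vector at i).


S = (4, 7, 9), error at position 2, error magnitude e = 10, c = [4, 1, 9, 11, 8].

Step 1: column multipliers v_i = (∏_{j≠i}(α_i − α_j))^{−1} mod 13.
  i = 1 (α = 12): (12−5)(12−2)(12−11)(12−4) = 7·10·1·8 = 560 ≡ 1, so v_1 = 1^{−1} = 1 (mod 13).
  i = 2 (α = 5): (5−12)(5−2)(5−11)(5−4) = (−7)·3·(−6)·1 = 126 ≡ 9, so v_2 = 9^{−1} = 3 (mod 13).
  i = 3 (α = 2): (2−12)(2−5)(2−11)(2−4) = (−10)·(−3)·(−9)·(−2) = 540 ≡ 7, so v_3 = 7^{−1} = 2 (mod 13).
  i = 4 (α = 11): (11−12)(11−5)(11−2)(11−4) = (−1)·6·9·7 = −378 ≡ 12, so v_4 = 12^{−1} = 12 (mod 13).
  i = 5 (α = 4): (4−12)(4−5)(4−2)(4−11) = (−8)·(−1)·2·(−7) = −112 ≡ 5, so v_5 = 5^{−1} = 8 (mod 13).
  v = [1, 3, 2, 12, 8].
Step 2: syndromes of r = [4, 11, 9, 11, 8] (all sums mod 13).
  S_0 = Σ v_i r_i = 1·4 + 3·11 + 2·9 + 12·11 + 8·8 = 251 ≡ 4.
  S_1 = Σ v_i α_i r_i = 1·12·4 + 3·5·11 + 2·2·9 + 12·11·11 + 8·4·8 = 1957 ≡ 7.
  α_i^2 mod 13 = [1, 12, 4, 4, 3].
  S_2 = Σ v_i α_i^2 r_i = 1·1·4 + 3·12·11 + 2·4·9 + 12·4·11 + 8·3·8 = 1192 ≡ 9.
  S = (4, 7, 9) ≠ 0, so r is not a codeword (an error is present).
Step 3: locate the error. For a single error e at position i, S_ℓ = v_i·e·α_i^ℓ, so α_err = S_1/S_0.
  S_0^{−1} = 4^{−1} = 10 (mod 13), so α_err = 7·10 = 70 ≡ 5 = α_2. Error position i = 2.
  Consistency check: S_2/S_1 = 9·2 = 18 ≡ 5 = α_err ✓ (single-error assumption holds).
Step 4: error magnitude e = S_0/v_2 = S_0·∏_{j≠2}(α_2 − α_j) = 4·9 = 36 ≡ 10 (mod 13).
Step 5: correct position 2: c_2 = r_2 − e = 11 − 10 ≡ 1 (mod 13). Hence c = [4, 1, 9, 11, 8].
  Check: interpolating c through the α_i gives m(x) = 10 + 6·x (degree < 2) with m(α_i) = c_i for every i, so c is indeed a codeword.


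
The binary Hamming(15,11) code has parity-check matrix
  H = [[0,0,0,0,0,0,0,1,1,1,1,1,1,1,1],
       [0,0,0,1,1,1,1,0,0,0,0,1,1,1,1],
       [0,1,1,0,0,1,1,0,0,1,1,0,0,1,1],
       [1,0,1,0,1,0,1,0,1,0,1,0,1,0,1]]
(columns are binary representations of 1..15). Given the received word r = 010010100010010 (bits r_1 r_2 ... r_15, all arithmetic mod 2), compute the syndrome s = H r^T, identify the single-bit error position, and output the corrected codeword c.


s = (0, 1, 0, 1)^T, error position = 5, corrected codeword c = 010000100010010

Compute s = H r^T mod 2 one row at a time:
  s_1 = 0 + 0 + 0 + 1 + 0 + 0 + 1 + 0 = 2 ≡ 0 (mod 2).
  s_2 = 0 + 1 + 0 + 1 + 0 + 0 + 1 + 0 = 3 ≡ 1 (mod 2).
  s_3 = 1 + 0 + 0 + 1 + 0 + 1 + 1 + 0 = 4 ≡ 0 (mod 2).
  s_4 = 0 + 0 + 1 + 1 + 0 + 1 + 0 + 0 = 3 ≡ 1 (mod 2).
s = (0, 1, 0, 1)^T — this equals column 5 of H (binary 0101), so error is at position 5.
Correct: flip bit 5 of r = 010010100010010 to get c = 010000100010010.


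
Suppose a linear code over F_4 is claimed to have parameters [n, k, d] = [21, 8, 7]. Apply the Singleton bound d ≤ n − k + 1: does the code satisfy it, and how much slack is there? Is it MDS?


Singleton RHS = n − k + 1 = 14, slack = 7, bound satisfied, not MDS.

Singleton bound: d ≤ n − k + 1.
Here n = 21, k = 8, so n − k + 1 = 14.
Given d = 7, check d ≤ 14: YES.
Slack = (n − k + 1) − d = 7.
The code is NOT MDS (slack = 7 > 0).
Description: the claimed parameters are [21, 8, 7]_4; such a code would be non-MDS.


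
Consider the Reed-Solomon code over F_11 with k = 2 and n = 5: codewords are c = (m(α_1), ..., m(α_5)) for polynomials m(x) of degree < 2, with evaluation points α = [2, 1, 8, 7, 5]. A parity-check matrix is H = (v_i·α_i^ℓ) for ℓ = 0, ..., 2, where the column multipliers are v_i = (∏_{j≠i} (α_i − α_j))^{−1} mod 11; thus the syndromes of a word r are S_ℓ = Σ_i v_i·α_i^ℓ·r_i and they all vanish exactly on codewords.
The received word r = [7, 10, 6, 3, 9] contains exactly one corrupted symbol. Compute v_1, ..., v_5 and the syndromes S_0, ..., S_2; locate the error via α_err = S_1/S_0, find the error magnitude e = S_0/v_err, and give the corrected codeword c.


S = (10, 3, 2), error at position 3, error magnitude e = 6, c = [7, 10, 0, 3, 9].

Step 1: column multipliers v_i = (∏_{j≠i}(α_i − α_j))^{−1} mod 11.
  i = 1 (α = 2): (2−1)(2−8)(2−7)(2−5) = 1·(−6)·(−5)·(−3) = −90 ≡ 9, so v_1 = 9^{−1} = 5 (mod 11).
  i = 2 (α = 1): (1−2)(1−8)(1−7)(1−5) = (−1)·(−7)·(−6)·(−4) = 168 ≡ 3, so v_2 = 3^{−1} = 4 (mod 11).
  i = 3 (α = 8): (8−2)(8−1)(8−7)(8−5) = 6·7·1·3 = 126 ≡ 5, so v_3 = 5^{−1} = 9 (mod 11).
  i = 4 (α = 7): (7−2)(7−1)(7−8)(7−5) = 5·6·(−1)·2 = −60 ≡ 6, so v_4 = 6^{−1} = 2 (mod 11).
  i = 5 (α = 5): (5−2)(5−1)(5−8)(5−7) = 3·4·(−3)·(−2) = 72 ≡ 6, so v_5 = 6^{−1} = 2 (mod 11).
  v = [5, 4, 9, 2, 2].
Step 2: syndromes of r = [7, 10, 6, 3, 9] (all sums mod 11).
  S_0 = Σ v_i r_i = 5·7 + 4·10 + 9·6 + 2·3 + 2·9 = 153 ≡ 10.
  S_1 = Σ v_i α_i r_i = 5·2·7 + 4·1·10 + 9·8·6 + 2·7·3 + 2·5·9 = 674 ≡ 3.
  α_i^2 mod 11 = [4, 1, 9, 5, 3].
  S_2 = Σ v_i α_i^2 r_i = 5·4·7 + 4·1·10 + 9·9·6 + 2·5·3 + 2·3·9 = 750 ≡ 2.
  S = (10, 3, 2) ≠ 0, so r is not a codeword (an error is present).
Step 3: locate the error. For a single error e at position i, S_ℓ = v_i·e·α_i^ℓ, so α_err = S_1/S_0.
  S_0^{−1} = 10^{−1} = 10 (mod 11), so α_err = 3·10 = 30 ≡ 8 = α_3. Error position i = 3.
  Consistency check: S_2/S_1 = 2·4 = 8 ≡ 8 = α_err ✓ (single-error assumption holds).
Step 4: error magnitude e = S_0/v_3 = S_0·∏_{j≠3}(α_3 − α_j) = 10·5 = 50 ≡ 6 (mod 11).
Step 5: correct position 3: c_3 = r_3 − e = 6 − 6 ≡ 0 (mod 11). Hence c = [7, 10, 0, 3, 9].
  Check: interpolating c through the α_i gives m(x) = 2 + 8·x (degree < 2) with m(α_i) = c_i for every i, so c is indeed a codeword.


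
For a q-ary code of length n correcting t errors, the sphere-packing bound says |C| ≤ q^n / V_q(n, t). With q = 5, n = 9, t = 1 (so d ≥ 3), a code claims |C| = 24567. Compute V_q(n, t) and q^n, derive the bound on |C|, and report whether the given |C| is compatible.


V_q(n, t) = 37, q^n = 1953125, Hamming bound = 52787, |C| = 24567 ≤ bound (satisfied).

Step 1: Compute V_q(n, t) = Σ_{j=0}^1 C(n, j) (q−1)^j.
  j = 0: C(9,0)·(4)^0 = 1·1 = 1.
  j = 1: C(9,1)·(4)^1 = 9·4 = 36.
  V_q(n, t) = 1 + 36 = 37.
Step 2: q^n = 5^9 = 1953125.
Step 3: Hamming bound ⌊q^n / V_q(n,t)⌋ = ⌊1953125/37⌋ = 52787.
Step 4: Compare |C| = 24567 to 52787: satisfied.
The claimed |C| lies below the Hamming bound.


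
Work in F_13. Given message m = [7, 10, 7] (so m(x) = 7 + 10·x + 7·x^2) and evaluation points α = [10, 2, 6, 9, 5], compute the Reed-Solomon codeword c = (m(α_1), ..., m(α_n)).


c = [1, 3, 7, 1, 11]

Message polynomial: m(x) = 7 + 10·x + 7·x^2 (mod 13).
For each evaluation point α_i, compute m(α_i) mod 13:
  α_1 = 10: Horner steps 7 → 2 → 1, so m(10) = 1.
  α_2 = 2: Horner steps 7 → 11 → 3, so m(2) = 3.
  α_3 = 6: Horner steps 7 → 0 → 7, so m(6) = 7.
  α_4 = 9: Horner steps 7 → 8 → 1, so m(9) = 1.
  α_5 = 5: Horner steps 7 → 6 → 11, so m(5) = 11.
Codeword c = [1, 3, 7, 1, 11] ∈ F_13^5.


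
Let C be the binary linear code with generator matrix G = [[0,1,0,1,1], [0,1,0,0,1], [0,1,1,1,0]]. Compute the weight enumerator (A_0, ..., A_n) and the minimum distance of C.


Weight distribution: A_0 = 1, A_1 = 1, A_2 = 3, A_3 = 3. Minimum distance d = 1.

Enumerate all 2^3 = 8 messages m ∈ F_2^3.
For each, compute codeword c = mG in F_2^5, then tally its weight.
  m = 000 → c = 00000, weight = 0.
  m = 100 → c = 01011, weight = 3.
  m = 010 → c = 01001, weight = 2.
  m = 110 → c = 00010, weight = 1.
  m = 001 → c = 01110, weight = 3.
  m = 101 → c = 00101, weight = 2.
  m = 011 → c = 00111, weight = 3.
  m = 111 → c = 01100, weight = 2.
Tally weights:
  weight 0: 1 codewords.
  weight 1: 1 codewords.
  weight 2: 3 codewords.
  weight 3: 3 codewords.
Minimum distance d = smallest w > 0 with A_w > 0 = 1.
Sanity: Σ A_w = 8 = 2^3 = 8 ✓.


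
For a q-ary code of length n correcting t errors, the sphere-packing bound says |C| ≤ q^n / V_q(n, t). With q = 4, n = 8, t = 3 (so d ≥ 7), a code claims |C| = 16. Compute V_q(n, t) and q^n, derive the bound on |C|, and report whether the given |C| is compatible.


V_q(n, t) = 1789, q^n = 65536, Hamming bound = 36, |C| = 16 ≤ bound (satisfied).

Step 1: Compute V_q(n, t) = Σ_{j=0}^3 C(n, j) (q−1)^j.
  j = 0: C(8,0)·(3)^0 = 1·1 = 1.
  j = 1: C(8,1)·(3)^1 = 8·3 = 24.
  j = 2: C(8,2)·(3)^2 = 28·9 = 252.
  j = 3: C(8,3)·(3)^3 = 56·27 = 1512.
  V_q(n, t) = 1 + 24 + 252 + 1512 = 1789.
Step 2: q^n = 4^8 = 65536.
Step 3: Hamming bound ⌊q^n / V_q(n,t)⌋ = ⌊65536/1789⌋ = 36.
Step 4: Compare |C| = 16 to 36: satisfied.
The claimed |C| lies below the Hamming bound.


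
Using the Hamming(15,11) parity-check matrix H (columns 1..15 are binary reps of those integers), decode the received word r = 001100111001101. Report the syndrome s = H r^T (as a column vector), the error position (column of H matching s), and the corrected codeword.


s = (1, 1, 1, 1)^T, error position = 15, corrected codeword c = 001100111001100

Compute s = H r^T mod 2 one row at a time:
  s_1 = 1 + 1 + 0 + 0 + 1 + 1 + 0 + 1 = 5 ≡ 1 (mod 2).
  s_2 = 1 + 0 + 0 + 1 + 1 + 1 + 0 + 1 = 5 ≡ 1 (mod 2).
  s_3 = 0 + 1 + 0 + 1 + 0 + 0 + 0 + 1 = 3 ≡ 1 (mod 2).
  s_4 = 0 + 1 + 0 + 1 + 1 + 0 + 1 + 1 = 5 ≡ 1 (mod 2).
s = (1, 1, 1, 1)^T — this equals column 15 of H (binary 1111), so error is at position 15.
Correct: flip bit 15 of r = 001100111001101 to get c = 001100111001100.


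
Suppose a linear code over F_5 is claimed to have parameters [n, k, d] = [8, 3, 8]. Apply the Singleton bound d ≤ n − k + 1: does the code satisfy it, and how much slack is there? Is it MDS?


Singleton RHS = n − k + 1 = 6, slack = -2, bound violated (no such code; not MDS).

Singleton bound: d ≤ n − k + 1.
Here n = 8, k = 3, so n − k + 1 = 6.
Given d = 8, check d ≤ 6: NO.
Slack = (n − k + 1) − d = -2.
The slack is negative: d = 8 exceeds n − k + 1 = 6 by 2, so the Singleton bound is violated and no linear [8, 3, 8]_5 code can exist. In particular it is not MDS (MDS requires d = n − k + 1 exactly).
Description: the claimed parameters are [8, 3, 8]_5; such a code would be impossible (violates the Singleton bound).


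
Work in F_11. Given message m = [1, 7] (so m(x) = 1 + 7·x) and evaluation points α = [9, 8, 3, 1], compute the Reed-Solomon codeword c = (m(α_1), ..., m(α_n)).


c = [9, 2, 0, 8]

Message polynomial: m(x) = 1 + 7·x (mod 11).
For each evaluation point α_i, compute m(α_i) mod 11:
  α_1 = 9: Horner steps 7 → 9, so m(9) = 9.
  α_2 = 8: Horner steps 7 → 2, so m(8) = 2.
  α_3 = 3: Horner steps 7 → 0, so m(3) = 0.
  α_4 = 1: Horner steps 7 → 8, so m(1) = 8.
Codeword c = [9, 2, 0, 8] ∈ F_11^4.


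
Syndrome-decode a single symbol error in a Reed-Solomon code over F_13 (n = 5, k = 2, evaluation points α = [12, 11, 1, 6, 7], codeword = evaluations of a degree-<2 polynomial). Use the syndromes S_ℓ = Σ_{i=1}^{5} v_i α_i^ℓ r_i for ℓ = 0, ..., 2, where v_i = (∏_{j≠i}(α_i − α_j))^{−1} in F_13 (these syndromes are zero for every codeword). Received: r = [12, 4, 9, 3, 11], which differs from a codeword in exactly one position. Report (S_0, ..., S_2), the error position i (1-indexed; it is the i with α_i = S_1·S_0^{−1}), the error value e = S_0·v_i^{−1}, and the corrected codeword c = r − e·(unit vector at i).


S = (3, 3, 3), error at position 3, error magnitude e = 7, c = [12, 4, 2, 3, 11].

Step 1: column multipliers v_i = (∏_{j≠i}(α_i − α_j))^{−1} mod 13.
  i = 1 (α = 12): (12−11)(12−1)(12−6)(12−7) = 1·11·6·5 = 330 ≡ 5, so v_1 = 5^{−1} = 8 (mod 13).
  i = 2 (α = 11): (11−12)(11−1)(11−6)(11−7) = (−1)·10·5·4 = −200 ≡ 8, so v_2 = 8^{−1} = 5 (mod 13).
  i = 3 (α = 1): (1−12)(1−11)(1−6)(1−7) = (−11)·(−10)·(−5)·(−6) = 3300 ≡ 11, so v_3 = 11^{−1} = 6 (mod 13).
  i = 4 (α = 6): (6−12)(6−11)(6−1)(6−7) = (−6)·(−5)·5·(−1) = −150 ≡ 6, so v_4 = 6^{−1} = 11 (mod 13).
  i = 5 (α = 7): (7−12)(7−11)(7−1)(7−6) = (−5)·(−4)·6·1 = 120 ≡ 3, so v_5 = 3^{−1} = 9 (mod 13).
  v = [8, 5, 6, 11, 9].
Step 2: syndromes of r = [12, 4, 9, 3, 11] (all sums mod 13).
  S_0 = Σ v_i r_i = 8·12 + 5·4 + 6·9 + 11·3 + 9·11 = 302 ≡ 3.
  S_1 = Σ v_i α_i r_i = 8·12·12 + 5·11·4 + 6·1·9 + 11·6·3 + 9·7·11 = 2317 ≡ 3.
  α_i^2 mod 13 = [1, 4, 1, 10, 10].
  S_2 = Σ v_i α_i^2 r_i = 8·1·12 + 5·4·4 + 6·1·9 + 11·10·3 + 9·10·11 = 1550 ≡ 3.
  S = (3, 3, 3) ≠ 0, so r is not a codeword (an error is present).
Step 3: locate the error. For a single error e at position i, S_ℓ = v_i·e·α_i^ℓ, so α_err = S_1/S_0.
  S_0^{−1} = 3^{−1} = 9 (mod 13), so α_err = 3·9 = 27 ≡ 1 = α_3. Error position i = 3.
  Consistency check: S_2/S_1 = 3·9 = 27 ≡ 1 = α_err ✓ (single-error assumption holds).
Step 4: error magnitude e = S_0/v_3 = S_0·∏_{j≠3}(α_3 − α_j) = 3·11 = 33 ≡ 7 (mod 13).
Step 5: correct position 3: c_3 = r_3 − e = 9 − 7 ≡ 2 (mod 13). Hence c = [12, 4, 2, 3, 11].
  Check: interpolating c through the α_i gives m(x) = 7 + 8·x (degree < 2) with m(α_i) = c_i for every i, so c is indeed a codeword.


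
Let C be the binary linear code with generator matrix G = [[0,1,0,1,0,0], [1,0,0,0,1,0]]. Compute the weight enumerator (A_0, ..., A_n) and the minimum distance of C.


Weight distribution: A_0 = 1, A_2 = 2, A_4 = 1. Minimum distance d = 2.

Enumerate all 2^2 = 4 messages m ∈ F_2^2.
For each, compute codeword c = mG in F_2^6, then tally its weight.
  m = 00 → c = 000000, weight = 0.
  m = 10 → c = 010100, weight = 2.
  m = 01 → c = 100010, weight = 2.
  m = 11 → c = 110110, weight = 4.
Tally weights:
  weight 0: 1 codewords.
  weight 2: 2 codewords.
  weight 4: 1 codewords.
Minimum distance d = smallest w > 0 with A_w > 0 = 2.
Sanity: Σ A_w = 4 = 2^2 = 4 ✓.


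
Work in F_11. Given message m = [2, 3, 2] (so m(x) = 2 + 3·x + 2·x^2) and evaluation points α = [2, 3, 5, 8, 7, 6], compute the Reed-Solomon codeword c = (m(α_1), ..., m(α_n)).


c = [5, 7, 1, 0, 0, 4]

Message polynomial: m(x) = 2 + 3·x + 2·x^2 (mod 11).
For each evaluation point α_i, compute m(α_i) mod 11:
  α_1 = 2: Horner steps 2 → 7 → 5, so m(2) = 5.
  α_2 = 3: Horner steps 2 → 9 → 7, so m(3) = 7.
  α_3 = 5: Horner steps 2 → 2 → 1, so m(5) = 1.
  α_4 = 8: Horner steps 2 → 8 → 0, so m(8) = 0.
  α_5 = 7: Horner steps 2 → 6 → 0, so m(7) = 0.
  α_6 = 6: Horner steps 2 → 4 → 4, so m(6) = 4.
Codeword c = [5, 7, 1, 0, 0, 4] ∈ F_11^6.


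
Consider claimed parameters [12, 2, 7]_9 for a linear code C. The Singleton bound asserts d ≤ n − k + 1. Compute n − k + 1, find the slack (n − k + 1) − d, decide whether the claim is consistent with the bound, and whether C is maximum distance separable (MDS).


Singleton RHS = n − k + 1 = 11, slack = 4, bound satisfied, not MDS.

Singleton bound: d ≤ n − k + 1.
Here n = 12, k = 2, so n − k + 1 = 11.
Given d = 7, check d ≤ 11: YES.
Slack = (n − k + 1) − d = 4.
The code is NOT MDS (slack = 4 > 0).
Description: the claimed parameters are [12, 2, 7]_9; such a code would be non-MDS.


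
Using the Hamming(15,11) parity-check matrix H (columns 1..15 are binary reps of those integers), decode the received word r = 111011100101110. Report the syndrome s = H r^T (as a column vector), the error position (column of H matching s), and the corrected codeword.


s = (0, 0, 0, 1)^T, error position = 1, corrected codeword c = 011011100101110

Compute s = H r^T mod 2 one row at a time:
  s_1 = 0 + 0 + 1 + 0 + 1 + 1 + 1 + 0 = 4 ≡ 0 (mod 2).
  s_2 = 0 + 1 + 1 + 1 + 1 + 1 + 1 + 0 = 6 ≡ 0 (mod 2).
  s_3 = 1 + 1 + 1 + 1 + 1 + 0 + 1 + 0 = 6 ≡ 0 (mod 2).
  s_4 = 1 + 1 + 1 + 1 + 0 + 0 + 1 + 0 = 5 ≡ 1 (mod 2).
s = (0, 0, 0, 1)^T — this equals column 1 of H (binary 0001), so error is at position 1.
Correct: flip bit 1 of r = 111011100101110 to get c = 011011100101110.


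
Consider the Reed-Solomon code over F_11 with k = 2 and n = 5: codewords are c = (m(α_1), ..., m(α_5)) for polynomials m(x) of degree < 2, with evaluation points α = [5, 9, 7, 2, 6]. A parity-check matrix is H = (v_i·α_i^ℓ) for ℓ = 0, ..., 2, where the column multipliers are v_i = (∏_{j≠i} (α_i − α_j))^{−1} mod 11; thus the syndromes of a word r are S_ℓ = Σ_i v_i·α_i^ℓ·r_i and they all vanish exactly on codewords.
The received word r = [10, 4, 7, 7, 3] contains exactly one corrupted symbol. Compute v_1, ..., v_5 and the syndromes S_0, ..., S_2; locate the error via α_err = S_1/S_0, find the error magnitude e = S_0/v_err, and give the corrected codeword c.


S = (10, 9, 7), error at position 4, error magnitude e = 9, c = [10, 4, 7, 9, 3].

Step 1: column multipliers v_i = (∏_{j≠i}(α_i − α_j))^{−1} mod 11.
  i = 1 (α = 5): (5−9)(5−7)(5−2)(5−6) = (−4)·(−2)·3·(−1) = −24 ≡ 9, so v_1 = 9^{−1} = 5 (mod 11).
  i = 2 (α = 9): (9−5)(9−7)(9−2)(9−6) = 4·2·7·3 = 168 ≡ 3, so v_2 = 3^{−1} = 4 (mod 11).
  i = 3 (α = 7): (7−5)(7−9)(7−2)(7−6) = 2·(−2)·5·1 = −20 ≡ 2, so v_3 = 2^{−1} = 6 (mod 11).
  i = 4 (α = 2): (2−5)(2−9)(2−7)(2−6) = (−3)·(−7)·(−5)·(−4) = 420 ≡ 2, so v_4 = 2^{−1} = 6 (mod 11).
  i = 5 (α = 6): (6−5)(6−9)(6−7)(6−2) = 1·(−3)·(−1)·4 = 12 ≡ 1, so v_5 = 1^{−1} = 1 (mod 11).
  v = [5, 4, 6, 6, 1].
Step 2: syndromes of r = [10, 4, 7, 7, 3] (all sums mod 11).
  S_0 = Σ v_i r_i = 5·10 + 4·4 + 6·7 + 6·7 + 1·3 = 153 ≡ 10.
  S_1 = Σ v_i α_i r_i = 5·5·10 + 4·9·4 + 6·7·7 + 6·2·7 + 1·6·3 = 790 ≡ 9.
  α_i^2 mod 11 = [3, 4, 5, 4, 3].
  S_2 = Σ v_i α_i^2 r_i = 5·3·10 + 4·4·4 + 6·5·7 + 6·4·7 + 1·3·3 = 601 ≡ 7.
  S = (10, 9, 7) ≠ 0, so r is not a codeword (an error is present).
Step 3: locate the error. For a single error e at position i, S_ℓ = v_i·e·α_i^ℓ, so α_err = S_1/S_0.
  S_0^{−1} = 10^{−1} = 10 (mod 11), so α_err = 9·10 = 90 ≡ 2 = α_4. Error position i = 4.
  Consistency check: S_2/S_1 = 7·5 = 35 ≡ 2 = α_err ✓ (single-error assumption holds).
Step 4: error magnitude e = S_0/v_4 = S_0·∏_{j≠4}(α_4 − α_j) = 10·2 = 20 ≡ 9 (mod 11).
Step 5: correct position 4: c_4 = r_4 − e = 7 − 9 ≡ 9 (mod 11). Hence c = [10, 4, 7, 9, 3].
  Check: interpolating c through the α_i gives m(x) = 1 + 4·x (degree < 2) with m(α_i) = c_i for every i, so c is indeed a codeword.


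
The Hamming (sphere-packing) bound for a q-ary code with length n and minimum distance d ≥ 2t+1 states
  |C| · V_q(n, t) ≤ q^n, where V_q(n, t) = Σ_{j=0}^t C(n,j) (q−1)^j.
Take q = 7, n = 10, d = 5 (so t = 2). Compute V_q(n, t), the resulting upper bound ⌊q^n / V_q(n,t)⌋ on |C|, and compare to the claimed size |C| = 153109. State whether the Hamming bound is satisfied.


V_q(n, t) = 1681, q^n = 282475249, Hamming bound = 168040, |C| = 153109 ≤ bound (satisfied).

Step 1: Compute V_q(n, t) = Σ_{j=0}^2 C(n, j) (q−1)^j.
  j = 0: C(10,0)·(6)^0 = 1·1 = 1.
  j = 1: C(10,1)·(6)^1 = 10·6 = 60.
  j = 2: C(10,2)·(6)^2 = 45·36 = 1620.
  V_q(n, t) = 1 + 60 + 1620 = 1681.
Step 2: q^n = 7^10 = 282475249.
Step 3: Hamming bound ⌊q^n / V_q(n,t)⌋ = ⌊282475249/1681⌋ = 168040.
Step 4: Compare |C| = 153109 to 168040: satisfied.
The claimed |C| lies below the Hamming bound.


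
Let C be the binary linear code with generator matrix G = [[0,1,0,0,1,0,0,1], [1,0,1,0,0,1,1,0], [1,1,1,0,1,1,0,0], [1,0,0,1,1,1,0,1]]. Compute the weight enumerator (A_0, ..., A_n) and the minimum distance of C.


Weight distribution: A_0 = 1, A_2 = 1, A_3 = 3, A_4 = 5, A_5 = 4, A_6 = 1, A_7 = 1. Minimum distance d = 2.

Enumerate all 2^4 = 16 messages m ∈ F_2^4.
For each, compute codeword c = mG in F_2^8, then tally its weight.
  m = 0000 → c = 00000000, weight = 0.
  m = 1000 → c = 01001001, weight = 3.
  m = 0100 → c = 10100110, weight = 4.
  m = 1100 → c = 11101111, weight = 7.
  m = 0010 → c = 11101100, weight = 5.
  m = 1010 → c = 10100101, weight = 4.
  m = 0110 → c = 01001010, weight = 3.
  m = 1110 → c = 00000011, weight = 2.
  m = 0001 → c = 10011101, weight = 5.
  m = 1001 → c = 11010100, weight = 4.
  m = 0101 → c = 00111011, weight = 5.
  m = 1101 → c = 01110010, weight = 4.
  m = 0011 → c = 01110001, weight = 4.
  m = 1011 → c = 00111000, weight = 3.
  m = 0111 → c = 11010111, weight = 6.
  m = 1111 → c = 10011110, weight = 5.
Tally weights:
  weight 0: 1 codewords.
  weight 2: 1 codewords.
  weight 3: 3 codewords.
  weight 4: 5 codewords.
  weight 5: 4 codewords.
  weight 6: 1 codewords.
  weight 7: 1 codewords.
Minimum distance d = smallest w > 0 with A_w > 0 = 2.
Sanity: Σ A_w = 16 = 2^4 = 16 ✓.


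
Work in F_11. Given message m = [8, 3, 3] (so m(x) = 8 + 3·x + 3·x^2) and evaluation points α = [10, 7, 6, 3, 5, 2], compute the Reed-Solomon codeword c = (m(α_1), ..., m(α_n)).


c = [8, 0, 2, 0, 10, 4]

Message polynomial: m(x) = 8 + 3·x + 3·x^2 (mod 11).
For each evaluation point α_i, compute m(α_i) mod 11:
  α_1 = 10: Horner steps 3 → 0 → 8, so m(10) = 8.
  α_2 = 7: Horner steps 3 → 2 → 0, so m(7) = 0.
  α_3 = 6: Horner steps 3 → 10 → 2, so m(6) = 2.
  α_4 = 3: Horner steps 3 → 1 → 0, so m(3) = 0.
  α_5 = 5: Horner steps 3 → 7 → 10, so m(5) = 10.
  α_6 = 2: Horner steps 3 → 9 → 4, so m(2) = 4.
Codeword c = [8, 0, 2, 0, 10, 4] ∈ F_11^6.


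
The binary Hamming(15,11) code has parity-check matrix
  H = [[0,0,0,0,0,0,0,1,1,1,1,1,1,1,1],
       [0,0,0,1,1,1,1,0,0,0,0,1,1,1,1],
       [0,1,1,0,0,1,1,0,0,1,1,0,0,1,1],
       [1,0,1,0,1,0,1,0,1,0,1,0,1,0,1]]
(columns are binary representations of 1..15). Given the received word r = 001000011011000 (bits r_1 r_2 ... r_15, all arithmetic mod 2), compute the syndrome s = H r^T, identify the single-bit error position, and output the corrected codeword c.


s = (0, 1, 0, 1)^T, error position = 5, corrected codeword c = 001010011011000

Compute s = H r^T mod 2 one row at a time:
  s_1 = 1 + 1 + 0 + 1 + 1 + 0 + 0 + 0 = 4 ≡ 0 (mod 2).
  s_2 = 0 + 0 + 0 + 0 + 1 + 0 + 0 + 0 = 1 ≡ 1 (mod 2).
  s_3 = 0 + 1 + 0 + 0 + 0 + 1 + 0 + 0 = 2 ≡ 0 (mod 2).
  s_4 = 0 + 1 + 0 + 0 + 1 + 1 + 0 + 0 = 3 ≡ 1 (mod 2).
s = (0, 1, 0, 1)^T — this equals column 5 of H (binary 0101), so error is at position 5.
Correct: flip bit 5 of r = 001000011011000 to get c = 001010011011000.


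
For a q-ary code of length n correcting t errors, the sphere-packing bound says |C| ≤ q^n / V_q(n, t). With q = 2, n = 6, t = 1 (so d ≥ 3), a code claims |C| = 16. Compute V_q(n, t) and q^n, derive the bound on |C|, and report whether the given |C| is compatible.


V_q(n, t) = 7, q^n = 64, Hamming bound = 9, |C| = 16 > bound (violated).

Step 1: Compute V_q(n, t) = Σ_{j=0}^1 C(n, j) (q−1)^j.
  j = 0: C(6,0)·(1)^0 = 1·1 = 1.
  j = 1: C(6,1)·(1)^1 = 6·1 = 6.
  V_q(n, t) = 1 + 6 = 7.
Step 2: q^n = 2^6 = 64.
Step 3: Hamming bound ⌊q^n / V_q(n,t)⌋ = ⌊64/7⌋ = 9.
Step 4: Compare |C| = 16 to 9: violated.
The claimed |C| lies above the Hamming bound, so no 2-ary code of length 6 with d ≥ 3 can have 16 codewords.


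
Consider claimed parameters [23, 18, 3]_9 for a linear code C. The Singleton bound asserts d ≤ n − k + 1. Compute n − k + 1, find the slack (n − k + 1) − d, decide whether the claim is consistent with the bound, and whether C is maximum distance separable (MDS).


Singleton RHS = n − k + 1 = 6, slack = 3, bound satisfied, not MDS.

Singleton bound: d ≤ n − k + 1.
Here n = 23, k = 18, so n − k + 1 = 6.
Given d = 3, check d ≤ 6: YES.
Slack = (n − k + 1) − d = 3.
The code is NOT MDS (slack = 3 > 0).
Description: the claimed parameters are [23, 18, 3]_9; such a code would be non-MDS.


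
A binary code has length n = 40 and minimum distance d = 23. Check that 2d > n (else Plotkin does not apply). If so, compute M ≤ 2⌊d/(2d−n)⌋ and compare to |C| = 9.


Plotkin bound M ≤ 6; given |C| = 9 > bound (violated).

Check applicability: 2d = 46, n = 40.
2d − n = 6 > 0, so Plotkin applies.
Compute d/(2d−n) = 23/6 ≈ 3.8333.
⌊d/(2d−n)⌋ = 3.
Plotkin bound: M ≤ 2·3 = 6.
Given |C| = 9, check: VIOLATED.
This |C| is above the Plotkin bound, so no binary code with n = 40, d = 23 and 9 codewords exists.


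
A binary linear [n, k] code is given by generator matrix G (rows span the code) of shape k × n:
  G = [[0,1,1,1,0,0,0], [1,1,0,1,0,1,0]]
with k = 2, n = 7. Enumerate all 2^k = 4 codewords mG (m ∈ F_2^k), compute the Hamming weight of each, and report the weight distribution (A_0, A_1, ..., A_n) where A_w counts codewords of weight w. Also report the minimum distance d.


Weight distribution: A_0 = 1, A_3 = 2, A_4 = 1. Minimum distance d = 3.

Enumerate all 2^2 = 4 messages m ∈ F_2^2.
For each, compute codeword c = mG in F_2^7, then tally its weight.
  m = 00 → c = 0000000, weight = 0.
  m = 10 → c = 0111000, weight = 3.
  m = 01 → c = 1101010, weight = 4.
  m = 11 → c = 1010010, weight = 3.
Tally weights:
  weight 0: 1 codewords.
  weight 3: 2 codewords.
  weight 4: 1 codewords.
Minimum distance d = smallest w > 0 with A_w > 0 = 3.
Sanity: Σ A_w = 4 = 2^2 = 4 ✓.


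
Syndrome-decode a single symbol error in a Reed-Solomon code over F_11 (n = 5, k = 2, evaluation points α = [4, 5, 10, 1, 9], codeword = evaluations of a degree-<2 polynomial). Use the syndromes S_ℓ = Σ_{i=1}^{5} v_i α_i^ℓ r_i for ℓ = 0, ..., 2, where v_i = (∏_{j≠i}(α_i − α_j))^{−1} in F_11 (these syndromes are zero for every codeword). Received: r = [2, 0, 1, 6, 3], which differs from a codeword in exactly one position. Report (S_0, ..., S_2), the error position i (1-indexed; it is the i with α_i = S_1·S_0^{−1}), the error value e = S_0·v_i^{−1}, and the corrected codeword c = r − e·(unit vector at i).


S = (7, 7, 7), error at position 4, error magnitude e = 9, c = [2, 0, 1, 8, 3].

Step 1: column multipliers v_i = (∏_{j≠i}(α_i − α_j))^{−1} mod 11.
  i = 1 (α = 4): (4−5)(4−10)(4−1)(4−9) = (−1)·(−6)·3·(−5) = −90 ≡ 9, so v_1 = 9^{−1} = 5 (mod 11).
  i = 2 (α = 5): (5−4)(5−10)(5−1)(5−9) = 1·(−5)·4·(−4) = 80 ≡ 3, so v_2 = 3^{−1} = 4 (mod 11).
  i = 3 (α = 10): (10−4)(10−5)(10−1)(10−9) = 6·5·9·1 = 270 ≡ 6, so v_3 = 6^{−1} = 2 (mod 11).
  i = 4 (α = 1): (1−4)(1−5)(1−10)(1−9) = (−3)·(−4)·(−9)·(−8) = 864 ≡ 6, so v_4 = 6^{−1} = 2 (mod 11).
  i = 5 (α = 9): (9−4)(9−5)(9−10)(9−1) = 5·4·(−1)·8 = −160 ≡ 5, so v_5 = 5^{−1} = 9 (mod 11).
  v = [5, 4, 2, 2, 9].
Step 2: syndromes of r = [2, 0, 1, 6, 3] (all sums mod 11).
  S_0 = Σ v_i r_i = 5·2 + 4·0 + 2·1 + 2·6 + 9·3 = 51 ≡ 7.
  S_1 = Σ v_i α_i r_i = 5·4·2 + 4·5·0 + 2·10·1 + 2·1·6 + 9·9·3 = 315 ≡ 7.
  α_i^2 mod 11 = [5, 3, 1, 1, 4].
  S_2 = Σ v_i α_i^2 r_i = 5·5·2 + 4·3·0 + 2·1·1 + 2·1·6 + 9·4·3 = 172 ≡ 7.
  S = (7, 7, 7) ≠ 0, so r is not a codeword (an error is present).
Step 3: locate the error. For a single error e at position i, S_ℓ = v_i·e·α_i^ℓ, so α_err = S_1/S_0.
  S_0^{−1} = 7^{−1} = 8 (mod 11), so α_err = 7·8 = 56 ≡ 1 = α_4. Error position i = 4.
  Consistency check: S_2/S_1 = 7·8 = 56 ≡ 1 = α_err ✓ (single-error assumption holds).
Step 4: error magnitude e = S_0/v_4 = S_0·∏_{j≠4}(α_4 − α_j) = 7·6 = 42 ≡ 9 (mod 11).
Step 5: correct position 4: c_4 = r_4 − e = 6 − 9 ≡ 8 (mod 11). Hence c = [2, 0, 1, 8, 3].
  Check: interpolating c through the α_i gives m(x) = 10 + 9·x (degree < 2) with m(α_i) = c_i for every i, so c is indeed a codeword.
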